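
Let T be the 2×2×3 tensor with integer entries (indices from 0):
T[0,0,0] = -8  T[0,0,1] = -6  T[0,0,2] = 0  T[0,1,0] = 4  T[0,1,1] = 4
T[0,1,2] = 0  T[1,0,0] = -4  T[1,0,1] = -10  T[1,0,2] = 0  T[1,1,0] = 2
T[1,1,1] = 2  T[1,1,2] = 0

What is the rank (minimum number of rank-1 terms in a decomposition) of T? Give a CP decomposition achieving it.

Lower bound: the mode-1 unfolding of T (rows indexed by i, columns by (j,k) = (0,0), (0,1), (0,2), (1,0), (1,1), (1,2)) is [[-8, -6, 0, 4, 4, 0], [-4, -10, 0, 2, 2, 0]].
There the 2×2 minor on rows i ∈ {0, 1}, columns (j,k) ∈ {(0,0), (0,1)} is det [[-8, -6], [-4, -10]] = 56 ≠ 0, so this unfolding has rank ≥ 2; CP rank is at least every unfolding rank, so rank(T) ≥ 2. (Flattening ranks never certify an upper bound on CP rank; for that we must actually write T with 2 rank-1 terms.)
Upper bound — finding two terms. Write S_k = T[:,:,k] for the frontal slices: S₀ = [[-8, 4], [-4, 2]], S₁ = [[-6, 4], [-10, 2]], S₂ = [[0, 0], [0, 0]].
If T = a₁ ⊗ b₁ ⊗ c₁ + a₂ ⊗ b₂ ⊗ c₂ then each S_k = c₁[k]·a₁b₁ᵀ + c₂[k]·a₂b₂ᵀ. S₀ and S₁ are linearly independent, so a₁b₁ᵀ and a₂b₂ᵀ must span the same plane of matrices: they are the rank-1 matrices of the form x·S₀ + y·S₁.
det(x·S₀ + y·S₁) is 28·xy + 28·y² = 28·(y)(x + y), vanishing at (x:y) = (1:0) and (1:-1).
M₁ = S₀ = [[-8, 4], [-4, 2]] = (-2)·[2, 1][2, -1]ᵀ and M₂ = S₀ − S₁ = [[-2, 0], [6, 0]] = (-2)·[1, -3][1, 0]ᵀ, so take a₁ = [2, 1], b₁ = [2, -1], a₂ = [1, -3], b₂ = [1, 0].
Each slice is an integer combination of E₁ = a₁b₁ᵀ and E₂ = a₂b₂ᵀ: S₀ = −2·E₁, S₁ = −2·E₁ + 2·E₂, S₂ = 0; reading off coefficients, c₁ = [-2, -2, 0] and c₂ = [0, 2, 0].
Hence T = [2, 1] ⊗ [2, -1] ⊗ [-2, -2, 0] + [1, -3] ⊗ [1, 0] ⊗ [0, 2, 0], so rank(T) ≤ 2.
These bounds meet, so rank(T) = 2.

rank(T) = 2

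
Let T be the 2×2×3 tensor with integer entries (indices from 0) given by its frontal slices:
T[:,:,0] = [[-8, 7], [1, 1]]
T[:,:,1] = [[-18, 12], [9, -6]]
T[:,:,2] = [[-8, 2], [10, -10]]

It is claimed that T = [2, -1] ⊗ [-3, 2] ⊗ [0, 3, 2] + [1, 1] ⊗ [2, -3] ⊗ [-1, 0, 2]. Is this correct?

No

Reconstruct entry (0,0,0) from the claimed factors: Σₗ aₗ[0]bₗ[0]cₗ[0] = (2)·(-3)·(0) + (1)·(2)·(-1) = -2, but T[0,0,0] = -8. The claim is false.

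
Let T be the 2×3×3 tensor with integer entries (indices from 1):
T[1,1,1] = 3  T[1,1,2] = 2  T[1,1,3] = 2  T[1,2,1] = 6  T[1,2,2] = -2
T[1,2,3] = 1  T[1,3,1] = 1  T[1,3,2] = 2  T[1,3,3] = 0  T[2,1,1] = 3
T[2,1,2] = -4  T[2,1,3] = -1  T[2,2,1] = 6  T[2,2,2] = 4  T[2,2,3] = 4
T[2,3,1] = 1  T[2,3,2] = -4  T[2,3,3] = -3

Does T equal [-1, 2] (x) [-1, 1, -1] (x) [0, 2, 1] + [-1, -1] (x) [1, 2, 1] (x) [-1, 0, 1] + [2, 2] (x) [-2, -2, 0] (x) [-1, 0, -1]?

Reconstruct entry (1,1,1) from the claimed factors: Σₗ aₗ[1]bₗ[1]cₗ[1] = (-1)·(-1)·(0) + (-1)·(1)·(-1) + (2)·(-2)·(-1) = 5, but T[1,1,1] = 3. The claim is false.

No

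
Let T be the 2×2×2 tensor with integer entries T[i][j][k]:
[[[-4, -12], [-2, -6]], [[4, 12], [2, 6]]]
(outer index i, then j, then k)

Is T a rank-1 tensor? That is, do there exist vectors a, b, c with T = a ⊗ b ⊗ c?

Yes

If T = a ⊗ b ⊗ c then every fibre of T is a multiple of the corresponding factor, so read the factors off the fibres through the nonzero entry T[0,0,0] = -4.
The mode-1 fibre T[:,0,0] = [-4, 4] gives a = [1, -1] (primitive direction); the mode-2 fibre T[0,:,0] = [-4, -2] gives b = [2, 1]; then c[k] = T[0,0,k] / (a[0]·b[0]) = [-4, -12] / 2 = [-2, -6].
Expanding [1, -1] ⊗ [2, 1] ⊗ [-2, -6] reproduces all 8 entries of T, so T = [1, -1] ⊗ [2, 1] ⊗ [-2, -6] and rank(T) ≤ 1.
Equivalently every frontal slice T[:,:,k] is c[k] times the rank-1 matrix [1, -1] ⊗ [2, 1]. So T has rank 1 (it is nonzero).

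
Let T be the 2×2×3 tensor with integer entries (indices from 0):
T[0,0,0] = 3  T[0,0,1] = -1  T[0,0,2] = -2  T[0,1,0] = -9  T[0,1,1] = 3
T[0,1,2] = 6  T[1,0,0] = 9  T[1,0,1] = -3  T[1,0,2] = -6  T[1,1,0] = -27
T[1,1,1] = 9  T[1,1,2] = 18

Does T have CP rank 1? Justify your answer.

The mode-1 fibre T[:,0,0] = [3, 9] gives a = [1, 3] (primitive direction); the mode-2 fibre T[0,:,0] = [3, -9] gives b = [1, -3]; then c[k] = T[0,0,k] / (a[0]·b[0]) = [3, -1, -2] / 1 = [3, -1, -2].
Expanding [1, 3] ∘ [1, -3] ∘ [3, -1, -2] reproduces all 12 entries of T, so T = [1, 3] ∘ [1, -3] ∘ [3, -1, -2] and rank(T) ≤ 1.
Equivalently every frontal slice T[:,:,k] is c[k] times the rank-1 matrix [1, 3] ∘ [1, -3]. So T has rank 1 (it is nonzero).

Yes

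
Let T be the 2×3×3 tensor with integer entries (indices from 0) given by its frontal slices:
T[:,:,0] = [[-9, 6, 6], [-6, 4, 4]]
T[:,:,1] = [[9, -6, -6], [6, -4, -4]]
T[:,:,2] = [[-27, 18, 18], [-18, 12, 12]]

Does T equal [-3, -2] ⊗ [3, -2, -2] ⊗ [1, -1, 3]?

Reconstruct entrywise from the claimed factors. For example, T[1,1,2] = 12 and Σₗ aₗ[1]bₗ[1]cₗ[2] = (-2)·(-2)·(3) = 12; checking all 18 entries, every one matches. The claim holds.

Yes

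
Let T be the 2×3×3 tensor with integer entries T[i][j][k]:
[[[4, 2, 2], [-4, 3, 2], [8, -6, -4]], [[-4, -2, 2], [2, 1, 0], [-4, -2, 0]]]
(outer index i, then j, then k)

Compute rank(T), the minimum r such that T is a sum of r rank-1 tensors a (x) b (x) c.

3

Lower bound: the mode-3 unfolding of T (rows indexed by k, columns by (i,j) = (0,0), (0,1), (0,2), (1,0), (1,1), (1,2)) is [[4, -4, 8, -4, 2, -4], [2, 3, -6, -2, 1, -2], [2, 2, -4, 2, 0, 0]].
There the 3×3 minor on rows k ∈ {0, 1, 2}, columns (i,j) ∈ {(0,0), (0,1), (1,0)} is det [[4, -4, -4], [2, 3, -2], [2, 2, 2]] = 80 ≠ 0, so this unfolding has rank ≥ 3; CP rank is at least every unfolding rank, so rank(T) ≥ 3. (Flattening ranks never certify an upper bound on CP rank; for that we must actually write T with 3 rank-1 terms.)
Upper bound: T is a sum of 3 rank-1 terms, T = [1, -1] (x) [2, -1, 2] (x) [2, 1, 0] + [1, 0] (x) [0, 1, -2] (x) [-2, 4, 2] + [1, 1] (x) [1, 0, 0] (x) [0, 0, 2] (one valid choice — decompositions are not unique — normalised so each a, b is primitive with positive first nonzero entry; check it by expanding all entries), so rank(T) ≤ 3.
These bounds meet, so rank(T) = 3.
Check entry T[1,2,1] = -2: (-1)·(2)·(1) + (0)·(-2)·(4) + (1)·(0)·(0) = -2.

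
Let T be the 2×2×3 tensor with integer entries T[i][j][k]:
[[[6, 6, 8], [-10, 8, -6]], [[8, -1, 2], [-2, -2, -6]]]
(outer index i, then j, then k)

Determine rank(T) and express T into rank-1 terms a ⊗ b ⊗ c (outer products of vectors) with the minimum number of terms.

rank(T) = 3

Lower bound: the mode-3 unfolding of T (rows indexed by k, columns by (i,j) = (0,0), (0,1), (1,0), (1,1)) is [[6, -10, 8, -2], [6, 8, -1, -2], [8, -6, 2, -6]].
There the 3×3 minor on rows k ∈ {0, 1, 2}, columns (i,j) ∈ {(0,0), (0,1), (1,0)} is det [[6, -10, 8], [6, 8, -1], [8, -6, 2]] = -540 ≠ 0, so this unfolding has rank ≥ 3; CP rank is at least every unfolding rank, so rank(T) ≥ 3. (Unfolding ranks only ever bound the CP rank from below — rank(T) can be strictly larger than all of them — so the matching upper bound has to come from an explicit 3-term decomposition.)
Upper bound: T is a sum of 3 rank-1 terms, T = [1, -1] ⊗ [1, 1] ⊗ [-2, 4, 2] + [1, 1] ⊗ [1, 0] ⊗ [4, 4, 2] + [2, 1] ⊗ [1, -2] ⊗ [2, -1, 2] (written with every a and b primitive with positive leading entry and the scale carried by c; CP decompositions are not unique, and this one is verified by expanding entrywise), so rank(T) ≤ 3.
These bounds meet, so rank(T) = 3.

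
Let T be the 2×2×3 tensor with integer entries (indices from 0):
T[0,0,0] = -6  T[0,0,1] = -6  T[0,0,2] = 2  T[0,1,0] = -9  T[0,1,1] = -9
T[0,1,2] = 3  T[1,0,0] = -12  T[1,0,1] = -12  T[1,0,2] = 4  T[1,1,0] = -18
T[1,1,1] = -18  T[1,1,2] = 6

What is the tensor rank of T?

Lower bound: T ≠ 0 (e.g. T[0,0,0] = -6), so rank(T) ≥ 1.
Upper bound: the mode-1 fibre T[:,0,0] = [-6, -12] gives a = (1, 2) (primitive direction); the mode-2 fibre T[0,:,0] = [-6, -9] gives b = (2, 3); then c[k] = T[0,0,k] / (a[0]·b[0]) = [-6, -6, 2] / 2 = (-3, -3, 1).
Expanding (1, 2) ∘ (2, 3) ∘ (-3, -3, 1) reproduces all 12 entries of T, so T = (1, 2) ∘ (2, 3) ∘ (-3, -3, 1) and rank(T) ≤ 1.
These bounds meet, so rank(T) = 1.

1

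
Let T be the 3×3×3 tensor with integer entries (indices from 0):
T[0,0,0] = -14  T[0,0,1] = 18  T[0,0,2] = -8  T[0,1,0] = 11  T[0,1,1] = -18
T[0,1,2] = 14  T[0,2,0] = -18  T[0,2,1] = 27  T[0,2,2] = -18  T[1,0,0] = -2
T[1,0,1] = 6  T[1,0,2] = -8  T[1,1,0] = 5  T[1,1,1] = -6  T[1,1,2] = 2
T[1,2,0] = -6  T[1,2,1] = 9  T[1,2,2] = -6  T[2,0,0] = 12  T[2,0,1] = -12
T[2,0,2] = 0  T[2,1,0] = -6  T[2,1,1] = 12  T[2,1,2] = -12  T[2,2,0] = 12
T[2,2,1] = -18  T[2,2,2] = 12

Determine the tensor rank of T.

2

Lower bound: the mode-1 unfolding of T (rows indexed by i, columns by (j,k) = (0,0), (0,1), (0,2), (1,0), (1,1), (1,2), (2,0), (2,1), (2,2)) is [[-14, 18, -8, 11, -18, 14, -18, 27, -18], [-2, 6, -8, 5, -6, 2, -6, 9, -6], [12, -12, 0, -6, 12, -12, 12, -18, 12]].
There the 2×2 minor on rows i ∈ {0, 1}, columns (j,k) ∈ {(0,0), (0,1)} is det [[-14, 18], [-2, 6]] = -48 ≠ 0, so this unfolding has rank ≥ 2; CP rank is at least every unfolding rank, so rank(T) ≥ 2. (Flattening ranks never certify an upper bound on CP rank; for that we must actually write T with 2 rank-1 terms.)
Upper bound — finding two terms. Write S_k = T[:,:,k] for the frontal slices: S₀ = [[-14, 11, -18], [-2, 5, -6], [12, -6, 12]], S₁ = [[18, -18, 27], [6, -6, 9], [-12, 12, -18]], S₂ = [[-8, 14, -18], [-8, 2, -6], [0, -12, 12]].
If T = a₁ ⊗ b₁ ⊗ c₁ + a₂ ⊗ b₂ ⊗ c₂ then each S_k = c₁[k]·a₁b₁ᵀ + c₂[k]·a₂b₂ᵀ. S₀ and S₁ are linearly independent, so a₁b₁ᵀ and a₂b₂ᵀ must span the same plane of matrices: they are the rank-1 matrices of the form x·S₀ + y·S₁.
The 2×2 minor of x·S₀ + y·S₁ on rows {0,1}, columns {0,1} is −48·x² + 72·xy = (-24)·(2·x − 3·y)(x), vanishing at (x:y) = (3:2) and (0:1).
M₁ = 3·S₀ + 2·S₁ = [[-6, -3, 0], [6, 3, 0], [12, 6, 0]] = (-3)·(1, -1, -2)(2, 1, 0)ᵀ and M₂ = S₁ = [[18, -18, 27], [6, -6, 9], [-12, 12, -18]] = 3·(3, 1, -2)(2, -2, 3)ᵀ, so take a₁ = (1, -1, -2), b₁ = (2, 1, 0), a₂ = (3, 1, -2), b₂ = (2, -2, 3).
Each slice is an integer combination of E₁ = a₁b₁ᵀ and E₂ = a₂b₂ᵀ: S₀ = −E₁ − 2·E₂, S₁ = 3·E₂, S₂ = 2·E₁ − 2·E₂; reading off coefficients, c₁ = (-1, 0, 2) and c₂ = (-2, 3, -2).
Hence T = (1, -1, -2) ⊗ (2, 1, 0) ⊗ (-1, 0, 2) + (3, 1, -2) ⊗ (2, -2, 3) ⊗ (-2, 3, -2), so rank(T) ≤ 2.
These bounds meet, so rank(T) = 2.
Check entry T[1,0,2] = -8: (-1)·(2)·(2) + (1)·(2)·(-2) = -8.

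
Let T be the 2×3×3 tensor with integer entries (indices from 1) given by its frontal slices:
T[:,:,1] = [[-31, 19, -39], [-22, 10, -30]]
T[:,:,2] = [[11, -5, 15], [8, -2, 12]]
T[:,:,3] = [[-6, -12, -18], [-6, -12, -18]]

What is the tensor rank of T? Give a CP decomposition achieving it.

Lower bound: in the mode-3 unfolding of T (rows indexed by k, columns by (i,j)) the 2×2 minor on rows k ∈ {1, 2}, columns (i,j) ∈ {(1,1), (1,2)} is det [[-31, 19], [11, -5]] = -54 ≠ 0, so that unfolding has rank ≥ 2 and hence rank(T) ≥ 2 (CP rank is at least every unfolding rank, though it can be larger).
Upper bound: with S_k = T[:,:,k], the two rank-1 terms a₁b₁ᵀ, a₂b₂ᵀ are the rank-1 members of the pencil x·S₁ + y·S₂.
The 2×2 minor of x·S₁ + y·S₂ on rows {1,2}, columns {1,2} is 108·x² − 90·xy + 18·y² = 18·(3·x − y)(2·x − y), vanishing at (x:y) = (1:3) and (1:2).
M₁ = S₁ + 3·S₂ = [[2, 4, 6], [2, 4, 6]] = 2·[1, 1][1, 2, 3]ᵀ and M₂ = S₁ + 2·S₂ = [[-9, 9, -9], [-6, 6, -6]] = (-3)·[3, 2][1, -1, 1]ᵀ, so take a₁ = [1, 1], b₁ = [1, 2, 3], a₂ = [3, 2], b₂ = [1, -1, 1].
Each slice is an integer combination of E₁ = a₁b₁ᵀ and E₂ = a₂b₂ᵀ: S₁ = −4·E₁ − 9·E₂, S₂ = 2·E₁ + 3·E₂, S₃ = −6·E₁; reading off coefficients, c₁ = [-4, 2, -6] and c₂ = [-9, 3, 0].
Hence T = [1, 1] ⊗ [1, 2, 3] ⊗ [-4, 2, -6] + [3, 2] ⊗ [1, -1, 1] ⊗ [-9, 3, 0], so rank(T) ≤ 2.
These bounds meet, so rank(T) = 2.

rank(T) = 2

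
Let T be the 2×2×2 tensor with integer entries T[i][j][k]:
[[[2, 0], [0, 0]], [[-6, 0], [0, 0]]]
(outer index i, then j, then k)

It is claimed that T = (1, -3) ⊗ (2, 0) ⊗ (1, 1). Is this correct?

Reconstruct entry (0,0,1) from the claimed factors: Σₗ aₗ[0]bₗ[0]cₗ[1] = (1)·(2)·(1) = 2, but T[0,0,1] = 0. The claim is false.

No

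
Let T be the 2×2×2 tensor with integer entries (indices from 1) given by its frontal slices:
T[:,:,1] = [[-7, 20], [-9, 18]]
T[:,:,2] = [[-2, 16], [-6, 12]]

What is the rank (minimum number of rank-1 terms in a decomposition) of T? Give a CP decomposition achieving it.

rank(T) = 2

Lower bound: in the mode-2 unfolding of T (rows indexed by j, columns by (i,k)) the 2×2 minor on rows j ∈ {1, 2}, columns (i,k) ∈ {(1,1), (1,2)} is det [[-7, -2], [20, 16]] = -72 ≠ 0, so that unfolding has rank ≥ 2 and hence rank(T) ≥ 2 (CP rank is at least every unfolding rank, though it can be larger).
Upper bound: with S_k = T[:,:,k], the two rank-1 terms a₁b₁ᵀ, a₂b₂ᵀ are the rank-1 members of the pencil x·S₁ + y·S₂.
det(x·S₁ + y·S₂) is 54·x² + 144·xy + 72·y² = 18·(x + 2·y)(3·x + 2·y), vanishing at (x:y) = (2:-1) and (2:-3).
M₁ = 2·S₁ − S₂ = [[-12, 24], [-12, 24]] = (-12)·(1, 1)(1, -2)ᵀ and M₂ = 2·S₁ − 3·S₂ = [[-8, -8], [0, 0]] = (-8)·(1, 0)(1, 1)ᵀ, so take a₁ = (1, 1), b₁ = (1, -2), a₂ = (1, 0), b₂ = (1, 1).
Each slice is an integer combination of E₁ = a₁b₁ᵀ and E₂ = a₂b₂ᵀ: S₁ = −9·E₁ + 2·E₂, S₂ = −6·E₁ + 4·E₂; reading off coefficients, c₁ = (-9, -6) and c₂ = (2, 4).
Hence T = (1, 1) ⊗ (1, -2) ⊗ (-9, -6) + (1, 0) ⊗ (1, 1) ⊗ (2, 4), so rank(T) ≤ 2.
These bounds meet, so rank(T) = 2.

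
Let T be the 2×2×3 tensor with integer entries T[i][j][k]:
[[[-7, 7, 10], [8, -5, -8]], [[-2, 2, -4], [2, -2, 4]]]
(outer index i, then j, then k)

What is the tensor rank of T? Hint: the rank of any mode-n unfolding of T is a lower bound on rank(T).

3

Lower bound: in the mode-3 unfolding of T (rows indexed by k, columns by (i,j)) the 3×3 minor on rows k ∈ {0, 1, 2}, columns (i,j) ∈ {(0,0), (0,1), (1,0)} is det [[-7, 8, -2], [7, -5, 2], [10, -8, -4]] = 144 ≠ 0, so that unfolding has rank ≥ 3 and hence rank(T) ≥ 3 (CP rank is at least every unfolding rank, though it can be larger).
Upper bound: T is a sum of 3 rank-1 terms, T = (1, -2) (x) (1, -1) (x) (1, -1, 2) + (1, 0) (x) (0, 1) (x) (1, 2, 2) + (1, 0) (x) (1, -1) (x) (-8, 8, 8) (one valid choice — decompositions are not unique — normalised so each a, b is primitive with positive first nonzero entry; check it by expanding all entries), so rank(T) ≤ 3.
These bounds meet, so rank(T) = 3.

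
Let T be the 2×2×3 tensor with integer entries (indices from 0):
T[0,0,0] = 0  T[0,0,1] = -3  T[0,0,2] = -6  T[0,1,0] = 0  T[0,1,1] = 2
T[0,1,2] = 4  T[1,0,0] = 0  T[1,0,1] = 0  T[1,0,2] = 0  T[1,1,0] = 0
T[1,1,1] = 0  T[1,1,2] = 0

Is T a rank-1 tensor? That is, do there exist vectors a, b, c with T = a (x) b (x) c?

Yes

If T = a (x) b (x) c then every fibre of T is a multiple of the corresponding factor, so read the factors off the fibres through the nonzero entry T[0,0,1] = -3.
The mode-1 fibre T[:,0,1] = [-3, 0] gives a = (1, 0) (primitive direction); the mode-2 fibre T[0,:,1] = [-3, 2] gives b = (3, -2); then c[k] = T[0,0,k] / (a[0]·b[0]) = [0, -3, -6] / 3 = (0, -1, -2).
Expanding (1, 0) (x) (3, -2) (x) (0, -1, -2) reproduces all 12 entries of T, so T = (1, 0) (x) (3, -2) (x) (0, -1, -2) and rank(T) ≤ 1.
Equivalently every frontal slice T[:,:,k] is c[k] times the rank-1 matrix (1, 0) (x) (3, -2). So T has rank 1 (it is nonzero).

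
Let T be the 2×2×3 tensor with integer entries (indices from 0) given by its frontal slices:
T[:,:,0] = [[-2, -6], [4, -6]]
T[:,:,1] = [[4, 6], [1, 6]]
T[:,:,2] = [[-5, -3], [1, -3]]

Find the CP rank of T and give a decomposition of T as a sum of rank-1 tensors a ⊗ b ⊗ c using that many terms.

rank(T) = 3

Lower bound: the mode-3 unfolding of T (rows indexed by k, columns by (i,j) = (0,0), (0,1), (1,0), (1,1)) is [[-2, -6, 4, -6], [4, 6, 1, 6], [-5, -3, 1, -3]].
There the 3×3 minor on rows k ∈ {0, 1, 2}, columns (i,j) ∈ {(0,0), (0,1), (1,0)} is det [[-2, -6, 4], [4, 6, 1], [-5, -3, 1]] = 108 ≠ 0, so this unfolding has rank ≥ 3; CP rank is at least every unfolding rank, so rank(T) ≥ 3. (Flattening ranks never certify an upper bound on CP rank; for that we must actually write T with 3 rank-1 terms.)
Upper bound: T is a sum of 3 rank-1 terms, T = (1, 1) ⊗ (0, 1) ⊗ (-4, 8, -4) + (1, 1) ⊗ (1, -1) ⊗ (2, 2, -1) + (2, -1) ⊗ (1, 0) ⊗ (-2, 1, -2) (one valid choice — decompositions are not unique — normalised so each a, b is primitive with positive first nonzero entry; check it by expanding all entries), so rank(T) ≤ 3.
These bounds meet, so rank(T) = 3.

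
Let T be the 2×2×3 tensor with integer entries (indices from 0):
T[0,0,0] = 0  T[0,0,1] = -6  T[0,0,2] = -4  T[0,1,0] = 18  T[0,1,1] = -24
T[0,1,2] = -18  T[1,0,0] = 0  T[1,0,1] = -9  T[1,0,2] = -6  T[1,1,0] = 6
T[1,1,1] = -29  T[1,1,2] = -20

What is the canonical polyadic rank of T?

Lower bound: the mode-2 unfolding of T (rows indexed by j, columns by (i,k) = (0,0), (0,1), (0,2), (1,0), (1,1), (1,2)) is [[0, -6, -4, 0, -9, -6], [18, -24, -18, 6, -29, -20]].
There the 2×2 minor on rows j ∈ {0, 1}, columns (i,k) ∈ {(0,0), (0,1)} is det [[0, -6], [18, -24]] = 108 ≠ 0, so this unfolding has rank ≥ 2; CP rank is at least every unfolding rank, so rank(T) ≥ 2. (Flattening ranks never certify an upper bound on CP rank; for that we must actually write T with 2 rank-1 terms.)
Upper bound — finding two terms. Write S_k = T[:,:,k] for the frontal slices: S₀ = [[0, 18], [0, 6]], S₁ = [[-6, -24], [-9, -29]], S₂ = [[-4, -18], [-6, -20]].
If T = a₁ ∘ b₁ ∘ c₁ + a₂ ∘ b₂ ∘ c₂ then each S_k = c₁[k]·a₁b₁ᵀ + c₂[k]·a₂b₂ᵀ. S₀ and S₁ are linearly independent, so a₁b₁ᵀ and a₂b₂ᵀ must span the same plane of matrices: they are the rank-1 matrices of the form x·S₀ + y·S₁.
det(x·S₀ + y·S₁) is 126·xy − 42·y² = 42·(3·x − y)(y), vanishing at (x:y) = (1:3) and (1:0).
M₁ = S₀ + 3·S₁ = [[-18, -54], [-27, -81]] = (-9)·(2, 3)(1, 3)ᵀ and M₂ = S₀ = [[0, 18], [0, 6]] = 6·(3, 1)(0, 1)ᵀ, so take a₁ = (2, 3), b₁ = (1, 3), a₂ = (3, 1), b₂ = (0, 1).
Each slice is an integer combination of E₁ = a₁b₁ᵀ and E₂ = a₂b₂ᵀ: S₀ = 6·E₂, S₁ = −3·E₁ − 2·E₂, S₂ = −2·E₁ − 2·E₂; reading off coefficients, c₁ = (0, -3, -2) and c₂ = (6, -2, -2).
Hence T = (2, 3) ∘ (1, 3) ∘ (0, -3, -2) + (3, 1) ∘ (0, 1) ∘ (6, -2, -2), so rank(T) ≤ 2.
These bounds meet, so rank(T) = 2.

2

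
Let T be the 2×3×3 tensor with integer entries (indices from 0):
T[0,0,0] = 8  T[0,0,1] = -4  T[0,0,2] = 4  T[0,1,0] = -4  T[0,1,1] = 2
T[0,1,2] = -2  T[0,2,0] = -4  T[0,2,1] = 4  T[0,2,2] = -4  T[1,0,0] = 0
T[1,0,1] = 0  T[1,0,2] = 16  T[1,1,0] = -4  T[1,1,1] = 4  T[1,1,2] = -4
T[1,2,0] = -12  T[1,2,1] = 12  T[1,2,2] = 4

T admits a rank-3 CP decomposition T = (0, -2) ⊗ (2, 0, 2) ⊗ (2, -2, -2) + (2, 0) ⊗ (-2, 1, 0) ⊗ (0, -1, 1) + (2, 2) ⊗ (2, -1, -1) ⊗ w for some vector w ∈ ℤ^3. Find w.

Subtract the known terms from T to get the rank-1 residual R = (2, 2) ⊗ (2, -1, -1) ⊗ w, so R[i,j,k] = a[i]·b[j]·w[k]. Pick indices with nonzero a[0]·b[0] = (2)·(2) = 4. Only the fibre through (0,0,·) is needed: R[0,0,:] = T[0,0,:] − Σₗ aₗ[0]bₗ[0]cₗ = [8, -4, 4] − (0)·(2)·(2, -2, -2) − (2)·(-2)·(0, -1, 1) = [8, -8, 8]. Then w[k] = R[0,0,k] / 4 for each k, giving w = [8, -8, 8] / 4 = (2, -2, 2).

w = (2, -2, 2)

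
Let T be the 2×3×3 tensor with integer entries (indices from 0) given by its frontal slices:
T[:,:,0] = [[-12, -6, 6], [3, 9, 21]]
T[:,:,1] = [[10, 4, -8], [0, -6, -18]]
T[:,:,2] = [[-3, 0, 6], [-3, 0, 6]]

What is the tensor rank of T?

Lower bound: the mode-3 unfolding of T (rows indexed by k, columns by (i,j) = (0,0), (0,1), (0,2), (1,0), (1,1), (1,2)) is [[-12, -6, 6, 3, 9, 21], [10, 4, -8, 0, -6, -18], [-3, 0, 6, -3, 0, 6]].
There the 2×2 minor on rows k ∈ {0, 1}, columns (i,j) ∈ {(0,0), (0,1)} is det [[-12, -6], [10, 4]] = 12 ≠ 0, so this unfolding has rank ≥ 2; CP rank is at least every unfolding rank, so rank(T) ≥ 2. (This is only a lower bound: in general the CP rank may exceed every unfolding rank, so we still need to exhibit 2 rank-1 terms summing to T.)
Upper bound — finding two terms. Write S_k = T[:,:,k] for the frontal slices: S₀ = [[-12, -6, 6], [3, 9, 21]], S₁ = [[10, 4, -8], [0, -6, -18]], S₂ = [[-3, 0, 6], [-3, 0, 6]].
If T = a₁ ∘ b₁ ∘ c₁ + a₂ ∘ b₂ ∘ c₂ then each S_k = c₁[k]·a₁b₁ᵀ + c₂[k]·a₂b₂ᵀ. S₀ and S₁ are linearly independent, so a₁b₁ᵀ and a₂b₂ᵀ must span the same plane of matrices: they are the rank-1 matrices of the form x·S₀ + y·S₁.
The 2×2 minor of x·S₀ + y·S₁ on rows {0,1}, columns {0,1} is −90·x² + 150·xy − 60·y² = (-30)·(3·x − 2·y)(x − y), vanishing at (x:y) = (2:3) and (1:1).
M₁ = 2·S₀ + 3·S₁ = [[6, 0, -12], [6, 0, -12]] = 6·(1, 1)(1, 0, -2)ᵀ and M₂ = S₀ + S₁ = [[-2, -2, -2], [3, 3, 3]] = −(2, -3)(1, 1, 1)ᵀ, so take a₁ = (1, 1), b₁ = (1, 0, -2), a₂ = (2, -3), b₂ = (1, 1, 1).
Each slice is an integer combination of E₁ = a₁b₁ᵀ and E₂ = a₂b₂ᵀ: S₀ = −6·E₁ − 3·E₂, S₁ = 6·E₁ + 2·E₂, S₂ = −3·E₁; reading off coefficients, c₁ = (-6, 6, -3) and c₂ = (-3, 2, 0).
Hence T = (1, 1) ∘ (1, 0, -2) ∘ (-6, 6, -3) + (2, -3) ∘ (1, 1, 1) ∘ (-3, 2, 0), so rank(T) ≤ 2.
These bounds meet, so rank(T) = 2.

2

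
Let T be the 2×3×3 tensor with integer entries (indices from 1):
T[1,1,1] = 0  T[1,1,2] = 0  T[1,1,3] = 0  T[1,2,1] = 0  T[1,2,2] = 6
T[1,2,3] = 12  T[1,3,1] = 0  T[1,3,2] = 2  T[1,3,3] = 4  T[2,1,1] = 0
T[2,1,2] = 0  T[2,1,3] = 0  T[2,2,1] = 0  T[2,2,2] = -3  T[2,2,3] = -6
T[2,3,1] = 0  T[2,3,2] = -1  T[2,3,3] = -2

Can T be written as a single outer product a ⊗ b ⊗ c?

Yes

If T = a ⊗ b ⊗ c then every fibre of T is a multiple of the corresponding factor, so read the factors off the fibres through the nonzero entry T[1,2,2] = 6.
The mode-1 fibre T[:,2,2] = [6, -3] gives a = [2, -1] (primitive direction); the mode-2 fibre T[1,:,2] = [0, 6, 2] gives b = [0, 3, 1]; then c[k] = T[1,2,k] / (a[1]·b[2]) = [0, 6, 12] / 6 = [0, 1, 2].
Expanding [2, -1] ⊗ [0, 3, 1] ⊗ [0, 1, 2] reproduces all 18 entries of T, so T = [2, -1] ⊗ [0, 3, 1] ⊗ [0, 1, 2] and rank(T) ≤ 1.
Equivalently every frontal slice T[:,:,k] is c[k] times the rank-1 matrix [2, -1] ⊗ [0, 3, 1]. So T has rank 1 (it is nonzero).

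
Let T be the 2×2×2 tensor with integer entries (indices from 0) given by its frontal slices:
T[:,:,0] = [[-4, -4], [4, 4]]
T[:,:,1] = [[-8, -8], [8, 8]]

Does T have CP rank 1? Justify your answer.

The mode-1 fibre T[:,0,0] = [-4, 4] gives a = [1, -1] (primitive direction); the mode-2 fibre T[0,:,0] = [-4, -4] gives b = [1, 1]; then c[k] = T[0,0,k] / (a[0]·b[0]) = [-4, -8] / 1 = [-4, -8].
Expanding [1, -1] ⊗ [1, 1] ⊗ [-4, -8] reproduces all 8 entries of T, so T = [1, -1] ⊗ [1, 1] ⊗ [-4, -8] and rank(T) ≤ 1.
Equivalently every frontal slice T[:,:,k] is c[k] times the rank-1 matrix [1, -1] ⊗ [1, 1]. So T has rank 1 (it is nonzero).

Yes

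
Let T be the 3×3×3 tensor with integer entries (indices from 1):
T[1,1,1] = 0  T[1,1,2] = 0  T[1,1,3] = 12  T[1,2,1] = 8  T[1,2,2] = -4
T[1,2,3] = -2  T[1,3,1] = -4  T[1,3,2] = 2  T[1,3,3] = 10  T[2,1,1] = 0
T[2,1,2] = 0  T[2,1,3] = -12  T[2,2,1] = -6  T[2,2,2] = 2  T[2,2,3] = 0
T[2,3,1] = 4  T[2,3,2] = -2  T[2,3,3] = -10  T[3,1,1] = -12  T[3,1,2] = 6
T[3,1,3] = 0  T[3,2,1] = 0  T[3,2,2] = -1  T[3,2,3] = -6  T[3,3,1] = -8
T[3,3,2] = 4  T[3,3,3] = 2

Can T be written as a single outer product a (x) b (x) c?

The mode-3 unfolding of T (rows indexed by k, columns by (i,j) = (1,1), (1,2), (1,3), (2,1), (2,2), (2,3), (3,1), (3,2), (3,3)) is [[0, 8, -4, 0, -6, 4, -12, 0, -8], [0, -4, 2, 0, 2, -2, 6, -1, 4], [12, -2, 10, -12, 0, -10, 0, -6, 2]].
There the 3×3 minor on rows k ∈ {1, 2, 3}, columns (i,j) ∈ {(1,1), (1,2), (2,2)} is det [[0, 8, -6], [0, -4, 2], [12, -2, 0]] = -96 ≠ 0, so this unfolding has rank ≥ 3; CP rank is at least every unfolding rank, so rank(T) ≥ 3.
In particular rank(T) ≥ 3 > 1, so T is not rank-1.

No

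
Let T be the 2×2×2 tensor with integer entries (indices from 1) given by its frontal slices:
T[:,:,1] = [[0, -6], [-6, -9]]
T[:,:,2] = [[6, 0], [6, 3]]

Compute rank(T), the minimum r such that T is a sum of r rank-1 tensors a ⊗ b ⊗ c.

2

Lower bound: the mode-3 unfolding of T (rows indexed by k, columns by (i,j) = (1,1), (1,2), (2,1), (2,2)) is [[0, -6, -6, -9], [6, 0, 6, 3]].
There the 2×2 minor on rows k ∈ {1, 2}, columns (i,j) ∈ {(1,1), (1,2)} is det [[0, -6], [6, 0]] = 36 ≠ 0, so this unfolding has rank ≥ 2; CP rank is at least every unfolding rank, so rank(T) ≥ 2. (Unfolding ranks only ever bound the CP rank from below — rank(T) can be strictly larger than all of them — so the matching upper bound has to come from an explicit 2-term decomposition.)
Upper bound — finding two terms. Write S_k = T[:,:,k] for the frontal slices: S₁ = [[0, -6], [-6, -9]], S₂ = [[6, 0], [6, 3]].
If T = a₁ ⊗ b₁ ⊗ c₁ + a₂ ⊗ b₂ ⊗ c₂ then each S_k = c₁[k]·a₁b₁ᵀ + c₂[k]·a₂b₂ᵀ. S₁ and S₂ are linearly independent, so a₁b₁ᵀ and a₂b₂ᵀ must span the same plane of matrices: they are the rank-1 matrices of the form x·S₁ + y·S₂.
det(x·S₁ + y·S₂) is −36·x² − 18·xy + 18·y² = (-18)·(2·x − y)(x + y), vanishing at (x:y) = (1:2) and (1:-1).
M₁ = S₁ + 2·S₂ = [[12, -6], [6, -3]] = 3·(2, 1)(2, -1)ᵀ and M₂ = S₁ − S₂ = [[-6, -6], [-12, -12]] = (-6)·(1, 2)(1, 1)ᵀ, so take a₁ = (2, 1), b₁ = (2, -1), a₂ = (1, 2), b₂ = (1, 1).
Each slice is an integer combination of E₁ = a₁b₁ᵀ and E₂ = a₂b₂ᵀ: S₁ = E₁ − 4·E₂, S₂ = E₁ + 2·E₂; reading off coefficients, c₁ = (1, 1) and c₂ = (-4, 2).
Hence T = (2, 1) ⊗ (2, -1) ⊗ (1, 1) + (1, 2) ⊗ (1, 1) ⊗ (-4, 2), so rank(T) ≤ 2.
These bounds meet, so rank(T) = 2.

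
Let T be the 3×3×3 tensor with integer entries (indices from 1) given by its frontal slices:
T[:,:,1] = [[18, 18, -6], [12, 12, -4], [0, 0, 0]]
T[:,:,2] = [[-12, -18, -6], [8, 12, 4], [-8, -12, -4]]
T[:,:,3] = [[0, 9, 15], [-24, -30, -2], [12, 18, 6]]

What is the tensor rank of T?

2

Lower bound: in the mode-3 unfolding of T (rows indexed by k, columns by (i,j)) the 2×2 minor on rows k ∈ {1, 2}, columns (i,j) ∈ {(1,1), (1,2)} is det [[18, 18], [-12, -18]] = -108 ≠ 0, so that unfolding has rank ≥ 2 and hence rank(T) ≥ 2 (CP rank is at least every unfolding rank, though it can be larger).
Upper bound: with S_k = T[:,:,k], the two rank-1 terms a₁b₁ᵀ, a₂b₂ᵀ are the rank-1 members of the pencil x·S₁ + y·S₂.
The 2×2 minor of x·S₁ + y·S₂ on rows {1,2}, columns {1,2} is 144·xy = 144·(y)(x), vanishing at (x:y) = (1:0) and (0:1).
M₁ = S₁ = [[18, 18, -6], [12, 12, -4], [0, 0, 0]] = 2·(3, 2, 0)(3, 3, -1)ᵀ and M₂ = S₂ = [[-12, -18, -6], [8, 12, 4], [-8, -12, -4]] = (-2)·(3, -2, 2)(2, 3, 1)ᵀ, so take a₁ = (3, 2, 0), b₁ = (3, 3, -1), a₂ = (3, -2, 2), b₂ = (2, 3, 1).
Each slice is an integer combination of E₁ = a₁b₁ᵀ and E₂ = a₂b₂ᵀ: S₁ = 2·E₁, S₂ = −2·E₂, S₃ = −2·E₁ + 3·E₂; reading off coefficients, c₁ = (2, 0, -2) and c₂ = (0, -2, 3).
Hence T = (3, 2, 0) (x) (3, 3, -1) (x) (2, 0, -2) + (3, -2, 2) (x) (2, 3, 1) (x) (0, -2, 3), so rank(T) ≤ 2.
These bounds meet, so rank(T) = 2.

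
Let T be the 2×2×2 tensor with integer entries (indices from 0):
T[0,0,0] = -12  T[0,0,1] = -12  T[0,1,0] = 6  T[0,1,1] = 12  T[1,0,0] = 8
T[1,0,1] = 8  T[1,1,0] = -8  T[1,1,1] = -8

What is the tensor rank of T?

2

Lower bound: in the mode-1 unfolding of T (rows indexed by i, columns by (j,k)) the 2×2 minor on rows i ∈ {0, 1}, columns (j,k) ∈ {(0,0), (1,0)} is det [[-12, 6], [8, -8]] = 48 ≠ 0, so that unfolding has rank ≥ 2 and hence rank(T) ≥ 2 (CP rank is at least every unfolding rank, though it can be larger).
Upper bound: with S_k = T[:,:,k], the two rank-1 terms a₁b₁ᵀ, a₂b₂ᵀ are the rank-1 members of the pencil x·S₀ + y·S₁.
det(x·S₀ + y·S₁) is 48·x² + 48·xy = 48·(x + y)(x), vanishing at (x:y) = (1:-1) and (0:1).
M₁ = S₀ − S₁ = [[0, -6], [0, 0]] = (-6)·[1, 0][0, 1]ᵀ and M₂ = S₁ = [[-12, 12], [8, -8]] = (-4)·[3, -2][1, -1]ᵀ, so take a₁ = [1, 0], b₁ = [0, 1], a₂ = [3, -2], b₂ = [1, -1].
Each slice is an integer combination of E₁ = a₁b₁ᵀ and E₂ = a₂b₂ᵀ: S₀ = −6·E₁ − 4·E₂, S₁ = −4·E₂; reading off coefficients, c₁ = [-6, 0] and c₂ = [-4, -4].
Hence T = [1, 0] ⊗ [0, 1] ⊗ [-6, 0] + [3, -2] ⊗ [1, -1] ⊗ [-4, -4], so rank(T) ≤ 2.
These bounds meet, so rank(T) = 2.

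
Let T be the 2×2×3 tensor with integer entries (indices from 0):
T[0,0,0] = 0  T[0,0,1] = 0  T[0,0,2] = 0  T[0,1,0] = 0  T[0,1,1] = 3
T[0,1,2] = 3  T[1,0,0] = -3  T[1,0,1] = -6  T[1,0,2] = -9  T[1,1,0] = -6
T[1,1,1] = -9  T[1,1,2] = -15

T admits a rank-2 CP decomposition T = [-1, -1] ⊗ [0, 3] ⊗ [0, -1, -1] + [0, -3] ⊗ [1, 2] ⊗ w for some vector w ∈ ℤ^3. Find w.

w = [1, 2, 3]

Subtract the known terms from T to get the rank-1 residual R = [0, -3] ⊗ [1, 2] ⊗ w, so R[i,j,k] = a[i]·b[j]·w[k]. Pick indices with nonzero a[1]·b[0] = (-3)·(1) = -3. Only the fibre through (1,0,·) is needed: R[1,0,:] = T[1,0,:] − Σₗ aₗ[1]bₗ[0]cₗ = [-3, -6, -9] − (-1)·(0)·[0, -1, -1] = [-3, -6, -9]. Then w[k] = R[1,0,k] / -3 for each k, giving w = [-3, -6, -9] / -3 = [1, 2, 3].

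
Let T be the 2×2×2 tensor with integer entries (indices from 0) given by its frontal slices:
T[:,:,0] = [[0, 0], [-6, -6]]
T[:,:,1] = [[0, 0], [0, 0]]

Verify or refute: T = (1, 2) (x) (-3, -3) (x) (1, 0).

Reconstruct entry (0,0,0) from the claimed factors: Σₗ aₗ[0]bₗ[0]cₗ[0] = (1)·(-3)·(1) = -3, but T[0,0,0] = 0. The claim is false.

No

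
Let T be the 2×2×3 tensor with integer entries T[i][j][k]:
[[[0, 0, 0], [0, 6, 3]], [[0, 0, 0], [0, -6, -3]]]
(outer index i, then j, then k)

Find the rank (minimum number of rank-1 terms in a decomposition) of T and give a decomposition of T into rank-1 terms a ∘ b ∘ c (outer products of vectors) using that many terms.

rank(T) = 1

Lower bound: T ≠ 0 (e.g. T[0,1,1] = 6), so rank(T) ≥ 1.
Upper bound: the mode-1 fibre T[:,1,1] = [6, -6] gives a = [1, -1] (primitive direction); the mode-2 fibre T[0,:,1] = [0, 6] gives b = [0, 1]; then c[k] = T[0,1,k] / (a[0]·b[1]) = [0, 6, 3] / 1 = [0, 6, 3].
Expanding [1, -1] ∘ [0, 1] ∘ [0, 6, 3] reproduces all 12 entries of T, so T = [1, -1] ∘ [0, 1] ∘ [0, 6, 3] and rank(T) ≤ 1.
These bounds meet, so rank(T) = 1.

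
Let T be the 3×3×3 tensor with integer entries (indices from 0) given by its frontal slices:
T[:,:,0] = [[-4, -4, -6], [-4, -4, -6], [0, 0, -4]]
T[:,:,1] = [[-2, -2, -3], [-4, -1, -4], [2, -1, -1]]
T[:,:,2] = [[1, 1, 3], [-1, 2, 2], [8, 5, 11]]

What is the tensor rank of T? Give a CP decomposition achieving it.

rank(T) = 3

Lower bound: the mode-3 unfolding of T (rows indexed by k, columns by (i,j) = (0,0), (0,1), (0,2), (1,0), (1,1), (1,2), (2,0), (2,1), (2,2)) is [[-4, -4, -6, -4, -4, -6, 0, 0, -4], [-2, -2, -3, -4, -1, -4, 2, -1, -1], [1, 1, 3, -1, 2, 2, 8, 5, 11]].
There the 3×3 minor on rows k ∈ {0, 1, 2}, columns (i,j) ∈ {(0,0), (0,2), (1,0)} is det [[-4, -6, -4], [-2, -3, -4], [1, 3, -1]] = -12 ≠ 0, so this unfolding has rank ≥ 3; CP rank is at least every unfolding rank, so rank(T) ≥ 3. (Unfolding ranks only ever bound the CP rank from below — rank(T) can be strictly larger than all of them — so the matching upper bound has to come from an explicit 3-term decomposition.)
Upper bound: T is a sum of 3 rank-1 terms, T = [0, 1, -1] ⊗ [2, -1, 1] ⊗ [0, -1, -1] + [1, 1, -2] ⊗ [1, 1, 1] ⊗ [-2, -1, -1] + [1, 1, 2] ⊗ [1, 1, 2] ⊗ [-2, -1, 2] (written with every a and b primitive with positive leading entry and the scale carried by c; CP decompositions are not unique, and this one is verified by expanding entrywise), so rank(T) ≤ 3.
These bounds meet, so rank(T) = 3.
Check entry T[0,2,2] = 3: (0)·(1)·(-1) + (1)·(1)·(-1) + (1)·(2)·(2) = 3.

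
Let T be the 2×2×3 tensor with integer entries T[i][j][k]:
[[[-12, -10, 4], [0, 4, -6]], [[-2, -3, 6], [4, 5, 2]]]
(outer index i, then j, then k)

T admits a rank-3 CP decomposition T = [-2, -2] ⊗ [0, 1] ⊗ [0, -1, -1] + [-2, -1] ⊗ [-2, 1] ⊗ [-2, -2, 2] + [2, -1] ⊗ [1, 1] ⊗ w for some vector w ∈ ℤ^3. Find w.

Subtract the known terms from T to get the rank-1 residual R = [2, -1] ⊗ [1, 1] ⊗ w, so R[i,j,k] = a[i]·b[j]·w[k]. Pick indices with nonzero a[0]·b[0] = (2)·(1) = 2. Only the fibre through (0,0,·) is needed: R[0,0,:] = T[0,0,:] − Σₗ aₗ[0]bₗ[0]cₗ = [-12, -10, 4] − (-2)·(0)·[0, -1, -1] − (-2)·(-2)·[-2, -2, 2] = [-4, -2, -4]. Then w[k] = R[0,0,k] / 2 for each k, giving w = [-4, -2, -4] / 2 = [-2, -1, -2].

w = [-2, -1, -2]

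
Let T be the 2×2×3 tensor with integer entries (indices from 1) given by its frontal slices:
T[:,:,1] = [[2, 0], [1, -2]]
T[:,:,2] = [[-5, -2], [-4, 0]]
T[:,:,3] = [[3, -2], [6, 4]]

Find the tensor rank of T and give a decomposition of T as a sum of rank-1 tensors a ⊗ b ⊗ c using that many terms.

rank(T) = 3

Lower bound: the mode-3 unfolding of T (rows indexed by k, columns by (i,j) = (1,1), (1,2), (2,1), (2,2)) is [[2, 0, 1, -2], [-5, -2, -4, 0], [3, -2, 6, 4]].
There the 3×3 minor on rows k ∈ {1, 2, 3}, columns (i,j) ∈ {(1,1), (1,2), (2,1)} is det [[2, 0, 1], [-5, -2, -4], [3, -2, 6]] = -24 ≠ 0, so this unfolding has rank ≥ 3; CP rank is at least every unfolding rank, so rank(T) ≥ 3. (This is only a lower bound: in general the CP rank may exceed every unfolding rank, so we still need to exhibit 3 rank-1 terms summing to T.)
Upper bound: T is a sum of 3 rank-1 terms, T = [0, 1] ⊗ [1, 2] ⊗ [-1, -2, 0] + [1, -2] ⊗ [1, 2] ⊗ [0, -1, -1] + [1, 1] ⊗ [1, 0] ⊗ [2, -4, 4] (written with every a and b primitive with positive leading entry and the scale carried by c; CP decompositions are not unique, and this one is verified by expanding entrywise), so rank(T) ≤ 3.
These bounds meet, so rank(T) = 3.
Check entry T[2,2,2] = 0: (1)·(2)·(-2) + (-2)·(2)·(-1) + (1)·(0)·(-4) = 0.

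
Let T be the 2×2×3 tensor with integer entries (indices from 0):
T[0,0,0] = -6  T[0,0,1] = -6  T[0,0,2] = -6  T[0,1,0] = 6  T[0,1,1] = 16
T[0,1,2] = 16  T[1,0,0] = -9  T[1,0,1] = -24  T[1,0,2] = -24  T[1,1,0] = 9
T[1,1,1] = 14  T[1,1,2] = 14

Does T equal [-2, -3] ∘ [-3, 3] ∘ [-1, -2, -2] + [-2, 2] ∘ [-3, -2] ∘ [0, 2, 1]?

No

Reconstruct entry (0,0,1) from the claimed factors: Σₗ aₗ[0]bₗ[0]cₗ[1] = (-2)·(-3)·(-2) + (-2)·(-3)·(2) = 0, but T[0,0,1] = -6. The claim is false.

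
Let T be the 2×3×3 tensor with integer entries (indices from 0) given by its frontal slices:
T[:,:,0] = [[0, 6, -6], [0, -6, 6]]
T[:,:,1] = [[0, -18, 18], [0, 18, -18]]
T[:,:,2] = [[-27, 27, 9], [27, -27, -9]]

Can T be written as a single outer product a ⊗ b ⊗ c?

No

The mode-2 unfolding of T (rows indexed by j, columns by (i,k) = (0,0), (0,1), (0,2), (1,0), (1,1), (1,2)) is [[0, 0, -27, 0, 0, 27], [6, -18, 27, -6, 18, -27], [-6, 18, 9, 6, -18, -9]].
There the 2×2 minor on rows j ∈ {0, 1}, columns (i,k) ∈ {(0,0), (0,2)} is det [[0, -27], [6, 27]] = 162 ≠ 0, so this unfolding has rank ≥ 2; CP rank is at least every unfolding rank, so rank(T) ≥ 2.
In particular rank(T) ≥ 2 > 1, so T is not rank-1.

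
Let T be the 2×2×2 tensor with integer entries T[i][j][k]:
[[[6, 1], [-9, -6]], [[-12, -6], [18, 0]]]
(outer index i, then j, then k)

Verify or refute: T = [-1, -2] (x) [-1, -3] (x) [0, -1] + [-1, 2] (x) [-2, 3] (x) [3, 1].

Reconstruct entrywise from the claimed factors. For example, T[0,1,1] = -6 and Σₗ aₗ[0]bₗ[1]cₗ[1] = (-1)·(-3)·(-1) + (-1)·(3)·(1) = -6; checking all 8 entries, every one matches. The claim holds.

Yes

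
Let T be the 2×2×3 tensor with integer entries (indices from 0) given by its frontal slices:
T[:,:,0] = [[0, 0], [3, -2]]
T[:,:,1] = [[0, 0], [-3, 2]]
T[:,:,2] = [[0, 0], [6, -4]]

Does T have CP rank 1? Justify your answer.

Yes

The mode-1 fibre T[:,0,0] = [0, 3] gives a = [0, 1] (primitive direction); the mode-2 fibre T[1,:,0] = [3, -2] gives b = [3, -2]; then c[k] = T[1,0,k] / (a[1]·b[0]) = [3, -3, 6] / 3 = [1, -1, 2].
Expanding [0, 1] ⊗ [3, -2] ⊗ [1, -1, 2] reproduces all 12 entries of T, so T = [0, 1] ⊗ [3, -2] ⊗ [1, -1, 2] and rank(T) ≤ 1.
Equivalently every frontal slice T[:,:,k] is c[k] times the rank-1 matrix [0, 1] ⊗ [3, -2]. So T has rank 1 (it is nonzero).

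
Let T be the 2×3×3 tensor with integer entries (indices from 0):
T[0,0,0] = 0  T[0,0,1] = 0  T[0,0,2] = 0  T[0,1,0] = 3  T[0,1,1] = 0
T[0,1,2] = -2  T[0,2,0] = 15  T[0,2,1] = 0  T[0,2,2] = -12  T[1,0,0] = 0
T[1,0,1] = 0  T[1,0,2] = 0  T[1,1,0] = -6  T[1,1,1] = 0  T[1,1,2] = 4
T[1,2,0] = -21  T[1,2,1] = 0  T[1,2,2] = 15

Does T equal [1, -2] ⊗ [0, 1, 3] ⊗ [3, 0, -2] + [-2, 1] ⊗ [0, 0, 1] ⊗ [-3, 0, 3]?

Yes

Reconstruct entrywise from the claimed factors. For example, T[0,2,2] = -12 and Σₗ aₗ[0]bₗ[2]cₗ[2] = (1)·(3)·(-2) + (-2)·(1)·(3) = -12; checking all 18 entries, every one matches. The claim holds.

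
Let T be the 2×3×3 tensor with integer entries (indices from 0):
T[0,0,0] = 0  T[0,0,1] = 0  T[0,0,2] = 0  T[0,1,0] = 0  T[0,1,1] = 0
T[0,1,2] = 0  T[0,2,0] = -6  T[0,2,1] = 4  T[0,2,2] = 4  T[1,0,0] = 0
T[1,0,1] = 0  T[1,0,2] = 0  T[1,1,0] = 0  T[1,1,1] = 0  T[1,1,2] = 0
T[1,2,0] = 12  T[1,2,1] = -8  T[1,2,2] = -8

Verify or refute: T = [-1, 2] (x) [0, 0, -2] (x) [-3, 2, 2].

Yes

Reconstruct entrywise from the claimed factors. For example, T[1,2,1] = -8 and Σₗ aₗ[1]bₗ[2]cₗ[1] = (2)·(-2)·(2) = -8; checking all 18 entries, every one matches. The claim holds.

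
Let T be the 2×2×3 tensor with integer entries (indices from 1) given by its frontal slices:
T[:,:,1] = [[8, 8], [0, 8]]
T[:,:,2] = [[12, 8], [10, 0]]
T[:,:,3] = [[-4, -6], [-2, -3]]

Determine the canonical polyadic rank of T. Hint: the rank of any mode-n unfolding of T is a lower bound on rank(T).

Lower bound: the mode-3 unfolding of T (rows indexed by k, columns by (i,j) = (1,1), (1,2), (2,1), (2,2)) is [[8, 8, 0, 8], [12, 8, 10, 0], [-4, -6, -2, -3]].
There the 3×3 minor on rows k ∈ {1, 2, 3}, columns (i,j) ∈ {(1,1), (1,2), (2,1)} is det [[8, 8, 0], [12, 8, 10], [-4, -6, -2]] = 224 ≠ 0, so this unfolding has rank ≥ 3; CP rank is at least every unfolding rank, so rank(T) ≥ 3. (Unfolding ranks only ever bound the CP rank from below — rank(T) can be strictly larger than all of them — so the matching upper bound has to come from an explicit 3-term decomposition.)
Upper bound: T is a sum of 3 rank-1 terms, T = (0, 1) (x) (1, -1) (x) (-4, 4, 0) + (2, 1) (x) (1, 1) (x) (4, 2, -4) + (2, 1) (x) (2, 1) (x) (0, 2, 1) (written with every a and b primitive with positive leading entry and the scale carried by c; CP decompositions are not unique, and this one is verified by expanding entrywise), so rank(T) ≤ 3.
These bounds meet, so rank(T) = 3.

3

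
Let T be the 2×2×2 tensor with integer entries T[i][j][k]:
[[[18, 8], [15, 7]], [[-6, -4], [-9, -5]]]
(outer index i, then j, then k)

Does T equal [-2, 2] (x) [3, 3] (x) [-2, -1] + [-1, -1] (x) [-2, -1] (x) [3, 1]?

Reconstruct entrywise from the claimed factors. For example, T[1,1,0] = -9 and Σₗ aₗ[1]bₗ[1]cₗ[0] = (2)·(3)·(-2) + (-1)·(-1)·(3) = -9; checking all 8 entries, every one matches. The claim holds.

Yes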